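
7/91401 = 7/91401 = 0.00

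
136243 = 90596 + 45647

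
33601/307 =109  +  138/307 = 109.45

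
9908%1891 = 453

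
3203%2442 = 761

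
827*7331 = 6062737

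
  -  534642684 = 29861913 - 564504597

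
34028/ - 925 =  - 37 + 197/925 = - 36.79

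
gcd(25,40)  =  5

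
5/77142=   5/77142 = 0.00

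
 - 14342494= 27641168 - 41983662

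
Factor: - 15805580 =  - 2^2*5^1*7^1*17^1*29^1*229^1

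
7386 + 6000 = 13386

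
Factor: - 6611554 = -2^1*3305777^1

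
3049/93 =32 + 73/93 = 32.78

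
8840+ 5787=14627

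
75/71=1 + 4/71 = 1.06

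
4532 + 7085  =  11617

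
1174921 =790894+384027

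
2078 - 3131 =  - 1053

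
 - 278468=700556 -979024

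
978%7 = 5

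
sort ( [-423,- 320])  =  [-423, - 320] 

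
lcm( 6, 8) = 24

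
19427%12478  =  6949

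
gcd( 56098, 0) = 56098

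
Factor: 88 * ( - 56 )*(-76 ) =2^8 * 7^1*11^1 * 19^1=374528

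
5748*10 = 57480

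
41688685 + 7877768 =49566453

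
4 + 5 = 9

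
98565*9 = 887085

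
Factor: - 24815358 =-2^1*3^2*29^1*137^1*347^1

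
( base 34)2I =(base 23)3h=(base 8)126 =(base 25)3B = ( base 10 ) 86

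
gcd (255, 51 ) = 51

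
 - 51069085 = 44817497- 95886582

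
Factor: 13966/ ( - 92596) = -6983/46298  =  - 2^(-1 )*7^( - 1) * 3307^( - 1)*6983^1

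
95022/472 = 47511/236 = 201.32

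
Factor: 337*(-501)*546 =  - 92185002=- 2^1*3^2*7^1*13^1 * 167^1*337^1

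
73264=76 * 964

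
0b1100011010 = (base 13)491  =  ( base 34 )nc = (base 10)794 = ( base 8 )1432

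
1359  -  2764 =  - 1405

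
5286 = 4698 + 588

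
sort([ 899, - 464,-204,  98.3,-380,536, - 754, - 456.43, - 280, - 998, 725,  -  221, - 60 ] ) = [ - 998, - 754,  -  464, - 456.43, - 380, - 280,-221, - 204, - 60,98.3,536,725 , 899]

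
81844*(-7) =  - 572908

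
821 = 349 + 472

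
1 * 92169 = 92169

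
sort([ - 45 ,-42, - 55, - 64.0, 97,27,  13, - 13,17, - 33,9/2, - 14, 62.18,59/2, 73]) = [  -  64.0, - 55,-45,-42, - 33, - 14, - 13, 9/2,13, 17, 27,  59/2,62.18, 73, 97 ] 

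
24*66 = 1584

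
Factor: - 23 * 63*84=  - 121716 = -2^2*3^3*7^2*23^1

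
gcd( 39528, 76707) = 81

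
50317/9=50317/9 = 5590.78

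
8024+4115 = 12139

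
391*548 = 214268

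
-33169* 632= -20962808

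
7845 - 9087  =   - 1242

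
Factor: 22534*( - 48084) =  - 2^3*3^1*19^1 * 593^1*4007^1 = - 1083524856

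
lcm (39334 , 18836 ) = 1337356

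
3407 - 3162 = 245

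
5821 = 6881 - 1060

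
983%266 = 185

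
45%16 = 13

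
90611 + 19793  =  110404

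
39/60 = 13/20 = 0.65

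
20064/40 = 2508/5 = 501.60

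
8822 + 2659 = 11481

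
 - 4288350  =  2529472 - 6817822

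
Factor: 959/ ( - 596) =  - 2^( - 2)*7^1 * 137^1*149^ ( - 1 ) 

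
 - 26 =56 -82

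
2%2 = 0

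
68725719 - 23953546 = 44772173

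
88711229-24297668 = 64413561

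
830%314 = 202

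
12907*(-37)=-477559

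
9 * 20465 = 184185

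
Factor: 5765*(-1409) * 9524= -2^2*5^1*1153^1*1409^1*2381^1 =- 77362356740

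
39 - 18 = 21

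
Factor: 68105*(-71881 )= -4895455505 = -5^1 * 53^1*257^1*71881^1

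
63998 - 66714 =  - 2716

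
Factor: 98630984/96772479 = 2^3*3^( - 1) *353^( - 1)*91381^( -1 )*12328873^1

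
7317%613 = 574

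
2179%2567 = 2179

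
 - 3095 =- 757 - 2338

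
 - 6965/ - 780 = 1393/156 = 8.93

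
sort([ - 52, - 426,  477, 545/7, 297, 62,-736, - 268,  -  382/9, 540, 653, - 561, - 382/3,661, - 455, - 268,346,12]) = [ - 736, - 561, - 455, - 426, - 268, - 268,  -  382/3,  -  52, - 382/9,  12, 62, 545/7,  297, 346, 477,540, 653, 661 ]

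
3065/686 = 4 + 321/686 = 4.47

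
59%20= 19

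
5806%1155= 31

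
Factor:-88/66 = - 4/3 = - 2^2*3^ (-1 )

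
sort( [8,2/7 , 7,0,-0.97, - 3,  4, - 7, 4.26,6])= [-7, - 3, - 0.97,0, 2/7,4, 4.26,6, 7,8 ]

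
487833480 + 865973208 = 1353806688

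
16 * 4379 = 70064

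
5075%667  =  406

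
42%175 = 42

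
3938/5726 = 1969/2863 = 0.69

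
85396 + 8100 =93496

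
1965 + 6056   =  8021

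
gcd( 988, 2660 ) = 76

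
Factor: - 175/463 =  - 5^2*7^1*463^( - 1)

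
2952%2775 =177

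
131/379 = 131/379=0.35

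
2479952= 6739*368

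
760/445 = 1 + 63/89 = 1.71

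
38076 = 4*9519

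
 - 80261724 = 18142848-98404572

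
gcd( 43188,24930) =6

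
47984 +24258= 72242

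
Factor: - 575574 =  -2^1*3^1*95929^1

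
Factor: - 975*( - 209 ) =203775 = 3^1*5^2*11^1*13^1*19^1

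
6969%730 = 399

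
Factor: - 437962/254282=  - 763/443 = - 7^1*109^1*443^( - 1) 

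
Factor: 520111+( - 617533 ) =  - 2^1*3^1*13^1*1249^1  =  - 97422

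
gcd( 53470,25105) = 5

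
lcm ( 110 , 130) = 1430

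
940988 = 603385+337603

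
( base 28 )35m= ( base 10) 2514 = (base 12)1556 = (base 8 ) 4722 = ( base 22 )546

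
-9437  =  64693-74130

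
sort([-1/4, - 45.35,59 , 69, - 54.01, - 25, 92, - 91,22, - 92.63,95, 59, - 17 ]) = [ - 92.63, -91 , - 54.01, - 45.35, - 25, - 17, - 1/4, 22,  59, 59,69,92,95 ] 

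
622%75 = 22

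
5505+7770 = 13275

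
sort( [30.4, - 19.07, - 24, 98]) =[ - 24, - 19.07,30.4, 98]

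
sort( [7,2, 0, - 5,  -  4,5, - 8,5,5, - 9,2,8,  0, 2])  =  [ - 9,  -  8, - 5, - 4,0,0, 2,2,2,5, 5,5 , 7,8 ]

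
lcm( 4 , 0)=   0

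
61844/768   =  15461/192 = 80.53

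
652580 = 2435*268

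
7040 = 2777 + 4263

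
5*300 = 1500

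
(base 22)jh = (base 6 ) 2003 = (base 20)11F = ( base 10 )435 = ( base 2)110110011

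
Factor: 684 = 2^2*3^2*19^1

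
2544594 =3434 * 741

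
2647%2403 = 244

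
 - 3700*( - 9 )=33300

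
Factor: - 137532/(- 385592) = 2^ ( - 1 )*3^1*73^1*307^( - 1 )=219/614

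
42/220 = 21/110= 0.19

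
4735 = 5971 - 1236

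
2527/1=2527 = 2527.00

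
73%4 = 1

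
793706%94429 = 38274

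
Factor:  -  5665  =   - 5^1*11^1*103^1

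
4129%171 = 25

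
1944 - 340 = 1604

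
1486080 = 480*3096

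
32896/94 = 349 +45/47=349.96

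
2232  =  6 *372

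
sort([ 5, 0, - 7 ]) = [ - 7, 0,5]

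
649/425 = 649/425 = 1.53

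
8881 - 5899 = 2982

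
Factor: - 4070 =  - 2^1*5^1*11^1*37^1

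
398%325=73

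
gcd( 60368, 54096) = 784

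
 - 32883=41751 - 74634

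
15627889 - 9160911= 6466978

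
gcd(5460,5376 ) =84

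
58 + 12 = 70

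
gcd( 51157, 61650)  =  1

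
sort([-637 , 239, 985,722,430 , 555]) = [ - 637, 239,430 , 555, 722,985 ]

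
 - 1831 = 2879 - 4710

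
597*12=7164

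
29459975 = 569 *51775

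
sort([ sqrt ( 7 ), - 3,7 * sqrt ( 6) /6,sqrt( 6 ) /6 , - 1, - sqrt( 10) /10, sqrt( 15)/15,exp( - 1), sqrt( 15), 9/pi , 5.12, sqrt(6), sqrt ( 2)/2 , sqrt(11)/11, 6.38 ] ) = [- 3,  -  1, - sqrt( 10)/10, sqrt (15) /15,sqrt(11)/11,exp( - 1 ), sqrt (6)/6, sqrt(2) /2,sqrt( 6 ),  sqrt( 7),7*sqrt( 6)/6, 9/pi, sqrt( 15), 5.12, 6.38]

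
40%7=5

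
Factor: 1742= 2^1*13^1*67^1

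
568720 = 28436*20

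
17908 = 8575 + 9333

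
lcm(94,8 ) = 376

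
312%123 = 66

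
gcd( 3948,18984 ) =84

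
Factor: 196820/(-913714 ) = - 98410/456857 = - 2^1*5^1*13^1*79^( - 1)*757^1*5783^( - 1)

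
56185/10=5618  +  1/2 = 5618.50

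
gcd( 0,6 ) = 6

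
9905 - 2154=7751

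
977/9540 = 977/9540 = 0.10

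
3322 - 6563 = -3241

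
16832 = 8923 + 7909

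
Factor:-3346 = - 2^1*7^1 *239^1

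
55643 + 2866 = 58509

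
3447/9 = 383= 383.00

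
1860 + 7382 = 9242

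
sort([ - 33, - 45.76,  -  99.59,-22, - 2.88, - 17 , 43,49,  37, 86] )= [ - 99.59 , - 45.76, - 33,-22, - 17 , - 2.88, 37, 43 , 49,  86]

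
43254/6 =7209  =  7209.00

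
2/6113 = 2/6113 = 0.00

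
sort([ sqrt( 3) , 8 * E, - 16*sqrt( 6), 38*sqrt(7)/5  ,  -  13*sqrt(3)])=[ - 16*sqrt ( 6), - 13*sqrt(3 ), sqrt ( 3),38*sqrt(7) /5,8*E]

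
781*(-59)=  - 46079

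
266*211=56126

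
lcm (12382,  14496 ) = 594336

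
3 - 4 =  - 1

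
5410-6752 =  - 1342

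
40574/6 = 6762 + 1/3= 6762.33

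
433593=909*477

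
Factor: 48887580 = 2^2 * 3^1* 5^1*7^1*17^1 * 41^1*167^1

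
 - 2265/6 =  -378 + 1/2 = -377.50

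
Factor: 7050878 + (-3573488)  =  2^1*3^1 *5^1 * 7^1*29^1*571^1 = 3477390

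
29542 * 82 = 2422444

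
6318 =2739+3579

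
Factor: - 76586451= - 3^1*223^1 * 114479^1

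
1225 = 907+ 318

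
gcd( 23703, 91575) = 3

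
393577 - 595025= -201448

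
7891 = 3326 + 4565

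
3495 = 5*699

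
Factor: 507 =3^1 * 13^2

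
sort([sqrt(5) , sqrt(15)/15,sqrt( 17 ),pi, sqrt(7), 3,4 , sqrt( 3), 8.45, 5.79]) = [ sqrt( 15)/15 , sqrt( 3), sqrt( 5),sqrt( 7) , 3, pi, 4,  sqrt( 17) , 5.79,  8.45] 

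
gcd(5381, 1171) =1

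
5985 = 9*665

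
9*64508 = 580572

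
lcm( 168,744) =5208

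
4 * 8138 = 32552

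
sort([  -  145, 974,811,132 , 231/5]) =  [  -  145,231/5, 132, 811, 974]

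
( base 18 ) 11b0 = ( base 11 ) 4857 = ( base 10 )6354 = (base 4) 1203102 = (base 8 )14322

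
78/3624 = 13/604 = 0.02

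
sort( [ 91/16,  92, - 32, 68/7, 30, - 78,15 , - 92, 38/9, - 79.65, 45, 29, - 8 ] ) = [ - 92, - 79.65, - 78,  -  32, - 8,38/9,91/16, 68/7, 15, 29, 30,45,92]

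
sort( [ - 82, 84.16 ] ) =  [-82,84.16]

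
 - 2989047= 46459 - 3035506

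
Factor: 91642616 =2^3*13^2*67783^1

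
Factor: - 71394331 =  - 71394331^1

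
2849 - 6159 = - 3310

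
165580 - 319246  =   - 153666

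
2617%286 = 43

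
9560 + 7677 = 17237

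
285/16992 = 95/5664 = 0.02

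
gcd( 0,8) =8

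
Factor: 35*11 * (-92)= - 35420 =- 2^2*5^1  *  7^1 * 11^1 * 23^1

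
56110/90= 623 + 4/9= 623.44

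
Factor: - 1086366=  - 2^1*3^1* 181061^1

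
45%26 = 19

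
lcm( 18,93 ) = 558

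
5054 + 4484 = 9538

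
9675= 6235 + 3440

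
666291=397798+268493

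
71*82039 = 5824769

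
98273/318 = 309 + 11/318 = 309.03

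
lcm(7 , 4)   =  28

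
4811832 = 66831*72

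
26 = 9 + 17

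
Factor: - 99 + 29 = - 2^1* 5^1 * 7^1 = - 70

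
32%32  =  0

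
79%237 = 79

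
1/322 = 1/322  =  0.00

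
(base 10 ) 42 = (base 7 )60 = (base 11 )39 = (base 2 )101010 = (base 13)33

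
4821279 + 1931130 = 6752409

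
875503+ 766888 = 1642391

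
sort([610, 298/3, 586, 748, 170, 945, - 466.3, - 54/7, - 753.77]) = [ - 753.77, - 466.3,  -  54/7 , 298/3 , 170,  586, 610, 748,  945]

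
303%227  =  76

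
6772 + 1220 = 7992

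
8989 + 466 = 9455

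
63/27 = 2+1/3 = 2.33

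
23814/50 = 11907/25=476.28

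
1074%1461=1074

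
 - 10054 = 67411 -77465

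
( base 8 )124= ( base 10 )84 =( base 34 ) 2G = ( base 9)103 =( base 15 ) 59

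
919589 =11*83599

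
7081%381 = 223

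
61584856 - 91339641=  - 29754785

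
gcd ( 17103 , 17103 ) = 17103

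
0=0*3481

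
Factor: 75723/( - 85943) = -3^1*11^ ( - 1) * 13^( - 1) * 43^1*587^1*601^( - 1)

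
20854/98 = 10427/49 = 212.80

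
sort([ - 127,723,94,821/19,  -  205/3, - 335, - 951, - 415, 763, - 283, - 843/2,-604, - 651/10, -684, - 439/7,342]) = [- 951, - 684,-604, -843/2, -415, -335, - 283, - 127,-205/3,- 651/10, - 439/7 , 821/19, 94,  342 , 723,763 ]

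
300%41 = 13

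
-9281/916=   -  11 + 795/916=- 10.13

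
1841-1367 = 474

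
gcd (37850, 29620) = 10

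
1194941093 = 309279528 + 885661565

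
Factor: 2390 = 2^1*5^1*239^1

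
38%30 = 8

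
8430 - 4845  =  3585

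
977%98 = 95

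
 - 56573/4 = -14144 + 3/4 = - 14143.25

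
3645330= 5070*719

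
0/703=0 = 0.00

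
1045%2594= 1045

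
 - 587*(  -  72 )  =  42264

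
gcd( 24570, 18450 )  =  90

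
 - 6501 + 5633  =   - 868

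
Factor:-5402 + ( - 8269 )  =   - 13671 = - 3^2*7^2*31^1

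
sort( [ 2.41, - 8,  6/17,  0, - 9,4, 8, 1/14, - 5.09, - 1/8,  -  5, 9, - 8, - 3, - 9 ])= [ - 9, - 9 ,-8,  -  8, - 5.09,-5 , - 3, - 1/8,  0,  1/14, 6/17,2.41, 4,  8,  9 ] 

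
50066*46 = 2303036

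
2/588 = 1/294= 0.00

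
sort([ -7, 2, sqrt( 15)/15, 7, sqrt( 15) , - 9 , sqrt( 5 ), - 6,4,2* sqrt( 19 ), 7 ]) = [  -  9, - 7 ,-6, sqrt ( 15 ) /15,2,sqrt( 5 ), sqrt( 15 ), 4 , 7, 7,2 * sqrt( 19)]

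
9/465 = 3/155 = 0.02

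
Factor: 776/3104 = 1/4 = 2^( - 2)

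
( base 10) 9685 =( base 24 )GJD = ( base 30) amp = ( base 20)1445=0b10010111010101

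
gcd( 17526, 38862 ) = 762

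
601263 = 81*7423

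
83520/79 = 83520/79 = 1057.22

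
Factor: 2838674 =2^1*1419337^1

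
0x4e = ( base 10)78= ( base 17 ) 4A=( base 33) 2C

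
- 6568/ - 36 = 182 + 4/9  =  182.44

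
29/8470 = 29/8470 = 0.00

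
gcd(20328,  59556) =84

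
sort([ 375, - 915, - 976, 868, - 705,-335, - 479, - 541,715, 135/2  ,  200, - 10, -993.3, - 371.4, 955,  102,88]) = [  -  993.3,  -  976, - 915, - 705, - 541,  -  479 , - 371.4, - 335, -10,135/2, 88,102,  200 , 375,715,868,  955] 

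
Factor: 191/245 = 5^( - 1)*7^( - 2 )*191^1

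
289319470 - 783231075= - 493911605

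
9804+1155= 10959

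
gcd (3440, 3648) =16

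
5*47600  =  238000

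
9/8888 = 9/8888= 0.00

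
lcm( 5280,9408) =517440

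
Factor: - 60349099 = - 17^1*3549947^1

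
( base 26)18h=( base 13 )544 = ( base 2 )1110000101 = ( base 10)901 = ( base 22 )1il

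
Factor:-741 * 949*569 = -400125921 = -3^1*13^2  *19^1*73^1*569^1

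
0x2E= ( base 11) 42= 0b101110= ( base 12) 3a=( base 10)46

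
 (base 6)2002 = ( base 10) 434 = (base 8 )662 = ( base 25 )h9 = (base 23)IK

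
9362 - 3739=5623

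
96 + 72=168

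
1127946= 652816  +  475130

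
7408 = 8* 926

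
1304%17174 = 1304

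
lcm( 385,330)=2310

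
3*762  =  2286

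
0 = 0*6987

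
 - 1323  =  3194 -4517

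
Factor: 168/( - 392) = -3^1*7^(-1 ) = -3/7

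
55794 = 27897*2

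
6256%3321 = 2935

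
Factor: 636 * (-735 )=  - 2^2 * 3^2*5^1 * 7^2*53^1 = - 467460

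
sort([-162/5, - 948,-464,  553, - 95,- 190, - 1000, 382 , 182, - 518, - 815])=[- 1000, - 948,  -  815, - 518, - 464, - 190 , -95,-162/5,182,382,  553]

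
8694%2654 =732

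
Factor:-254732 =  - 2^2*43^1*1481^1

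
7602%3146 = 1310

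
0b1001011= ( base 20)3F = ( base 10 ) 75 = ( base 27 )2L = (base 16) 4b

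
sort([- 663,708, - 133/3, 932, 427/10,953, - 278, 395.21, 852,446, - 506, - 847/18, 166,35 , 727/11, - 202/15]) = [ -663,-506 , - 278, - 847/18, - 133/3, - 202/15 , 35,427/10, 727/11,166,395.21, 446, 708,852,932,953 ]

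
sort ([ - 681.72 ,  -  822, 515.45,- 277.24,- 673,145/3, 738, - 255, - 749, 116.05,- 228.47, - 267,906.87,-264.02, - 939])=[-939, - 822,- 749,-681.72,- 673,  -  277.24,-267, - 264.02,  -  255,-228.47, 145/3,116.05, 515.45, 738,906.87]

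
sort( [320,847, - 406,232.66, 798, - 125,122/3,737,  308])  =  [- 406, - 125,122/3,232.66,308,320,737,798, 847] 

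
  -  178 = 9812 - 9990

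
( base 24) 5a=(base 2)10000010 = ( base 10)130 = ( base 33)3V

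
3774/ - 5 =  - 755 + 1/5 = - 754.80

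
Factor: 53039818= 2^1 *13^1*2039993^1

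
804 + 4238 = 5042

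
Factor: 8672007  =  3^1*2890669^1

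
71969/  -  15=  - 4798+1/15  =  - 4797.93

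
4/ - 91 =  - 1 + 87/91 = - 0.04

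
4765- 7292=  - 2527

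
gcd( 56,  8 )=8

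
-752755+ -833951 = -1586706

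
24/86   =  12/43 = 0.28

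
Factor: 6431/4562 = 2^ ( - 1 ) * 59^1*109^1*2281^( - 1 )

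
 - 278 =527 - 805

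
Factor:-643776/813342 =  - 2^5*7^1*283^( -1 ) = - 224/283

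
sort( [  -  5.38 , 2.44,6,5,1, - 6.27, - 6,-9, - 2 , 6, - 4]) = [ -9, - 6.27, - 6, - 5.38, - 4, - 2, 1,  2.44, 5, 6,  6 ] 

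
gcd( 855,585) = 45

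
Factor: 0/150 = 0  =  0^1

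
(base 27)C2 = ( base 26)CE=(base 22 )EI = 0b101000110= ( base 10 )326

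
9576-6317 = 3259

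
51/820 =51/820 =0.06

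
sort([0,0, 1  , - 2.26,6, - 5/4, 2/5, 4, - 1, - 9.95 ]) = [ - 9.95, -2.26, - 5/4,- 1 , 0,0, 2/5, 1, 4 , 6 ] 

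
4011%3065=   946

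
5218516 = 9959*524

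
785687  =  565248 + 220439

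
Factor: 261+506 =767 = 13^1*59^1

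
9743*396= 3858228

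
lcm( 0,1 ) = 0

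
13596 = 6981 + 6615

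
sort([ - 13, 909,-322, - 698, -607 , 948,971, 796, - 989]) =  [  -  989, - 698, - 607,  -  322, - 13, 796, 909,948,971] 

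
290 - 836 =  - 546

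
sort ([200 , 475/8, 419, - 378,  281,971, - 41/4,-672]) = [ - 672, - 378,-41/4, 475/8,200,  281,  419,971 ] 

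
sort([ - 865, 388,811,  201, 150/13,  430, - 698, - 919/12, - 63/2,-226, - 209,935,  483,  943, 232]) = [ - 865, - 698, - 226, - 209, -919/12,-63/2, 150/13,201, 232 , 388, 430 , 483, 811 , 935, 943]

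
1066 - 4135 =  - 3069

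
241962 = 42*5761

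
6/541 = 6/541 = 0.01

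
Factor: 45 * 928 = 2^5 *3^2*5^1*29^1 = 41760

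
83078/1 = 83078 = 83078.00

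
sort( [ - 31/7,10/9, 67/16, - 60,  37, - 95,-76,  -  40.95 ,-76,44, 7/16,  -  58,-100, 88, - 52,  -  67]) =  [ - 100,  -  95, - 76,- 76,- 67, - 60,-58, - 52, - 40.95, - 31/7, 7/16, 10/9, 67/16,37,  44, 88 ]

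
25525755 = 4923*5185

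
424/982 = 212/491 = 0.43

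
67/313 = 67/313 = 0.21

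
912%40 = 32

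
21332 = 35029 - 13697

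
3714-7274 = -3560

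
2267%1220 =1047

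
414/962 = 207/481 = 0.43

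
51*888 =45288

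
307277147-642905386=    - 335628239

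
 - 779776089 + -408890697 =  - 1188666786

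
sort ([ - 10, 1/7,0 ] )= [ - 10 , 0,1/7 ]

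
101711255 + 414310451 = 516021706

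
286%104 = 78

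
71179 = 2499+68680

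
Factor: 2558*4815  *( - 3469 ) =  - 2^1*3^2*5^1* 107^1*1279^1*3469^1 = -  42726875130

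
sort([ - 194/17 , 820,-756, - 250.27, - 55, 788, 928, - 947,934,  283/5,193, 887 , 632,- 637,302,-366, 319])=[ - 947 , - 756, -637,- 366, - 250.27, - 55, - 194/17,283/5,193,302,319,632, 788,820, 887 , 928, 934 ] 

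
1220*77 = 93940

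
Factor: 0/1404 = 0= 0^1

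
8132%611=189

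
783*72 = 56376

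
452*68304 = 30873408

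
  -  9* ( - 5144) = 46296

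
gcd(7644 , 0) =7644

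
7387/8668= 7387/8668 =0.85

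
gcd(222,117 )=3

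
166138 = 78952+87186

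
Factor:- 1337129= -113^1*11833^1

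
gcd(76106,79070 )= 2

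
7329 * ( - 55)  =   - 403095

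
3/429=1/143 = 0.01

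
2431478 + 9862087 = 12293565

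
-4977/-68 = 73 + 13/68 = 73.19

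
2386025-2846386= - 460361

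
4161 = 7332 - 3171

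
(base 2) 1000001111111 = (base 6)31315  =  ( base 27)5LB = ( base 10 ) 4223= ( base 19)bd5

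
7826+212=8038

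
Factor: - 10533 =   -  3^1*3511^1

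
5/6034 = 5/6034 = 0.00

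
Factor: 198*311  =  61578 = 2^1*3^2 * 11^1*311^1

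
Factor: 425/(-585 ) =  -3^(-2 )*5^1 * 13^( - 1)* 17^1 = -85/117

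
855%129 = 81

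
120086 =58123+61963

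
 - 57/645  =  -1  +  196/215 = -0.09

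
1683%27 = 9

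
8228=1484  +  6744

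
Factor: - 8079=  - 3^1*2693^1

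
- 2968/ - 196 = 106/7 = 15.14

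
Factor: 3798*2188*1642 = 2^4*3^2*211^1*547^1*821^1 = 13645059408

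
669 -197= 472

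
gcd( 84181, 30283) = 1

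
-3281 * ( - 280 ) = 918680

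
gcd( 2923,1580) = 79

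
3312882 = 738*4489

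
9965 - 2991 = 6974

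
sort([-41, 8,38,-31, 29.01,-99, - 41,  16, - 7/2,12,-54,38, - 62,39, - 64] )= [ - 99,-64,-62, -54, - 41,-41, -31, - 7/2,8,12, 16,29.01 , 38, 38,  39]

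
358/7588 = 179/3794 = 0.05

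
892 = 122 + 770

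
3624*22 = 79728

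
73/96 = 73/96 = 0.76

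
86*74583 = 6414138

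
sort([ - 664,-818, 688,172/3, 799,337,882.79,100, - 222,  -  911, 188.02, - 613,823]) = [ - 911, - 818, - 664 , - 613, - 222,172/3 , 100,188.02,337,688, 799,823,882.79] 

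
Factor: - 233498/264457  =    -  2^1*313^1 * 709^( - 1) = -626/709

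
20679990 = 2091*9890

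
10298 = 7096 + 3202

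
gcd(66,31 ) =1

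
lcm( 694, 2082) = 2082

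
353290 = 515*686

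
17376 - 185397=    - 168021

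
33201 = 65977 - 32776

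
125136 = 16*7821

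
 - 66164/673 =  - 66164/673 = - 98.31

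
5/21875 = 1/4375 = 0.00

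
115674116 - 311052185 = -195378069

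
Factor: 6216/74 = 2^2*3^1*7^1= 84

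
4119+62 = 4181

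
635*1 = 635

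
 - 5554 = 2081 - 7635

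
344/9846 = 172/4923 =0.03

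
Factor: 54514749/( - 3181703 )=-3^1*7^(-1)*17^( - 1 )*26737^( - 1 )* 18171583^1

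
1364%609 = 146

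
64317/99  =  649  +  2/3 = 649.67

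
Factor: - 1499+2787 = 1288 = 2^3*  7^1*23^1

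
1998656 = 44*45424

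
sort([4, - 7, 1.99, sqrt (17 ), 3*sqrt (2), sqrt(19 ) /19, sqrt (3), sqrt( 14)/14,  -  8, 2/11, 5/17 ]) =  [ - 8, - 7,2/11,sqrt(19)/19, sqrt( 14)/14, 5/17,sqrt( 3), 1.99,4, sqrt (17), 3*sqrt( 2 )]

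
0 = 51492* 0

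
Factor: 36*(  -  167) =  - 2^2*3^2*167^1 = - 6012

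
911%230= 221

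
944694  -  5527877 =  - 4583183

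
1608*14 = 22512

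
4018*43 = 172774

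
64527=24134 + 40393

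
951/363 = 2 + 75/121 = 2.62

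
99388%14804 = 10564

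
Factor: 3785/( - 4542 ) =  - 5/6 = - 2^( - 1 )*3^( -1 )*5^1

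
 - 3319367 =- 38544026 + 35224659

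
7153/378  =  18 + 349/378 = 18.92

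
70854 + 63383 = 134237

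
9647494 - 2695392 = 6952102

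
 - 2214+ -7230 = -9444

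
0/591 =0 = 0.00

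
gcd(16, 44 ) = 4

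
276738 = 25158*11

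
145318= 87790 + 57528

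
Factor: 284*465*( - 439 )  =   - 2^2 * 3^1*5^1*31^1*71^1*439^1 = - 57974340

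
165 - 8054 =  - 7889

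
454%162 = 130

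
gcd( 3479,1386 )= 7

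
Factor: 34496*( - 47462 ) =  - 2^7*7^2*11^1*19^1*1249^1 = - 1637249152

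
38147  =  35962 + 2185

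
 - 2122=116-2238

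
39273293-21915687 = 17357606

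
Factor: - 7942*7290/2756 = -14474295/689 =- 3^6*5^1*11^1*13^( - 1 )*19^2*53^( - 1)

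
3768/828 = 314/69 = 4.55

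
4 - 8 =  - 4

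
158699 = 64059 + 94640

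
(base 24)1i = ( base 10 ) 42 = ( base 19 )24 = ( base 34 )18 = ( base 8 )52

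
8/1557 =8/1557   =  0.01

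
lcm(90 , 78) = 1170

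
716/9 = 716/9 = 79.56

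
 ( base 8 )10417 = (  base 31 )4GR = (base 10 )4367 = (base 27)5qk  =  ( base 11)3310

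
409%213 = 196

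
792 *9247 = 7323624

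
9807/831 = 3269/277 = 11.80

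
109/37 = 2 + 35/37= 2.95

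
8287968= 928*8931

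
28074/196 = 14037/98 = 143.23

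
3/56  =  3/56 = 0.05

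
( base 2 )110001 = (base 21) 27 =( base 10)49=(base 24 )21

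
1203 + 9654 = 10857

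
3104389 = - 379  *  (-8191) 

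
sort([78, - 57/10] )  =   [  -  57/10,78 ]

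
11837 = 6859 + 4978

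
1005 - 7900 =-6895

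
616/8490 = 308/4245  =  0.07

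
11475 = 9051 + 2424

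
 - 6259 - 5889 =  - 12148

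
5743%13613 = 5743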